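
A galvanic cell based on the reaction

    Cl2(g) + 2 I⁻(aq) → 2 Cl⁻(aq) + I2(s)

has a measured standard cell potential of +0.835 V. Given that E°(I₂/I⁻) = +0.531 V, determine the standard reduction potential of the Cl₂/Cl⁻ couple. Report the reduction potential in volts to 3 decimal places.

+1.366 V

In the reaction as written the Cl₂/Cl⁻ couple is reduced (cathode) and I₂/I⁻ is oxidized (anode), so E°cell = E°(Cl₂/Cl⁻) − E°(I₂/I⁻).
E°(Cl₂/Cl⁻) = E°cell + E°(anode) = +0.835 + (+0.531) = +1.366 V.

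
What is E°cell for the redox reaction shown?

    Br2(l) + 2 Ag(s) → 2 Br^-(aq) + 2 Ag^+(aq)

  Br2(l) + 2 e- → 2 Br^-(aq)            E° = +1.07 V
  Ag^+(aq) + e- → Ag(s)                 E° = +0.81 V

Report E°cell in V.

+0.26 V

Br2(l) gains electrons, so the Br₂/Br⁻ couple is the cathode; the Ag⁺/Ag couple is the anode.
E°cell = E°(cathode) − E°(anode) = +1.07 − (+0.81) = +0.26 V.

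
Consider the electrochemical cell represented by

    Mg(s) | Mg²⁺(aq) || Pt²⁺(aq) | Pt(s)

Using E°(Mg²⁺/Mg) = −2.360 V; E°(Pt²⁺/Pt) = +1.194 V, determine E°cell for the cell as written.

+3.554 V

By convention the left-hand electrode in cell notation is the anode (oxidation) and the right-hand electrode is the cathode (reduction).
E°cell = E°(right) − E°(left) = +1.194 − (−2.360) = +3.554 V.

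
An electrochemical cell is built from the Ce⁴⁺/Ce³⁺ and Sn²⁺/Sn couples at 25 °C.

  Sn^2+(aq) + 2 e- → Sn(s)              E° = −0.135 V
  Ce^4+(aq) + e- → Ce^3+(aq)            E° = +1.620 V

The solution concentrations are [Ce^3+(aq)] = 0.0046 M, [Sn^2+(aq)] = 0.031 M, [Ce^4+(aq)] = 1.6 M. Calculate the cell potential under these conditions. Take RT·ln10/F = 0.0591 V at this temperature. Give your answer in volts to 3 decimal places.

+1.950 V

The Ce⁴⁺/Ce³⁺ couple has the more positive E°, so it is the cathode; Sn²⁺/Sn is the anode.
E°cell = E°cat − E°an = +1.620 − (−0.135) = +1.755 V; n = 2.
Balancing gives 2 Ce^4+(aq) + Sn(s) → 2 Ce^3+(aq) + Sn^2+(aq); hence Q = ([Ce^3+(aq)]^2·[Sn^2+(aq)]) / [Ce^4+(aq)]^2 = 2.56×10^−7 (log Q = −6.591).
Applying E = E° − (RT ln10/nF)·log Q gives +1.755 − (0.0591/2)(−6.591) = +1.950 V.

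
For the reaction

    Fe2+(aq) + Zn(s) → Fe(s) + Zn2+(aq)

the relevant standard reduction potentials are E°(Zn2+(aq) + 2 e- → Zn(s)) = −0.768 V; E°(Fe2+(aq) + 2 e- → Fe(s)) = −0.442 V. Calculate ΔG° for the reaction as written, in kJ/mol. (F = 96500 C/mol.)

In the reaction as written Fe2+(aq) is reduced, so the Fe²⁺/Fe couple is the cathode and Zn²⁺/Zn is the anode.
E°cell = −0.442 − (−0.768) = +0.326 V; balancing electrons gives n = 2.
ΔG° = −nFE°cell = −(2)(96500)(+0.326) J/mol = −62.9 kJ/mol.

−62.9 kJ/mol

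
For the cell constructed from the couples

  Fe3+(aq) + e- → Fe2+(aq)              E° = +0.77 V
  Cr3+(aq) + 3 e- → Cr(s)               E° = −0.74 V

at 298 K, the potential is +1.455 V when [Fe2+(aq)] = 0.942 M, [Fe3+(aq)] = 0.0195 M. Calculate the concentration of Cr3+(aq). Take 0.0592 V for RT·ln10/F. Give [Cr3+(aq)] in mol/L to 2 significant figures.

Fe³⁺/Fe²⁺ is the cathode (higher E°); E°cell = +0.77 − (−0.74) = +1.51 V with n = 3.
Since E = E° − (0.0592/n)·log Q, log Q = n(E° − E)/0.0592 = 2.787.
For 3 Fe3+(aq) + Cr(s) → 3 Fe2+(aq) + Cr3+(aq), the reaction quotient is Q = ([Fe2+(aq)]^3·[Cr3+(aq)]) / [Fe3+(aq)]^3.
Isolating [Cr3+(aq)] in Q = 10^{2.787} yields log [Cr3+(aq)] = −2.265, i.e. 0.0054 M.

0.0054 M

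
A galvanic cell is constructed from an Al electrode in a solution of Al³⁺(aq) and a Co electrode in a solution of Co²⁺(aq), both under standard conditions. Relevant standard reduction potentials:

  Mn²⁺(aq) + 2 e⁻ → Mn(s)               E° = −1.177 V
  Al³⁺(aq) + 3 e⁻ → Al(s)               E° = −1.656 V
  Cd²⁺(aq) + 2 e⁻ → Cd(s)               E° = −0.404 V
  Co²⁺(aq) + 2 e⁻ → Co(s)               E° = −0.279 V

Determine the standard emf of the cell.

Of the two couples in this cell, the one with the more positive reduction potential is reduced at the cathode: here that is Co²⁺/Co (−0.279 V); Al³⁺/Al (−1.656 V) is the anode.
E°cell = E°(cathode) − E°(anode) = −0.279 − (−1.656) = +1.377 V.

+1.377 V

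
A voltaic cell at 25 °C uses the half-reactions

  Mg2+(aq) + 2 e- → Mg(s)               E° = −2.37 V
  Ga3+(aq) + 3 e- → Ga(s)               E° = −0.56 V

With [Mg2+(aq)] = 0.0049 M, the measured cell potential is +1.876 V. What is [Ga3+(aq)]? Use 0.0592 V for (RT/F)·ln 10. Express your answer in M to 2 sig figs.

With Ga³⁺/Ga at the cathode and Mg²⁺/Mg at the anode, E°cell = −0.56 − (−2.37) = +1.81 V (n = 6).
Rearranging E = E° − (0.0592/n)·log Q gives log Q = 6(+1.81 − (+1.876))/0.0592 = −6.689.
Balancing electrons gives 2 Ga3+(aq) + 3 Mg(s) → 2 Ga(s) + 3 Mg2+(aq); thus Q = [Mg2+(aq)]^3 / [Ga3+(aq)]^2.
Substituting the known concentrations and solving, log [Ga3+(aq)] = −0.120 and [Ga3+(aq)] = 0.76 M.

0.76 M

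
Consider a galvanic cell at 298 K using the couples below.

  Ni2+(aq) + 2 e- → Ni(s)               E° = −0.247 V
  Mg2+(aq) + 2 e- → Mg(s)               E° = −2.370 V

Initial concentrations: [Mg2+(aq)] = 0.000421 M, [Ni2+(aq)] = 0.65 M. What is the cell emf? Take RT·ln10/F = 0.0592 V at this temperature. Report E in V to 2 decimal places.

+2.22 V

Ni²⁺/Ni is reduced (cathode, E° = −0.247 V) and Mg²⁺/Mg is oxidized (anode).
E°cell = E°cat − E°an = −0.247 − (−2.370) = +2.123 V; n = 2.
The balanced reaction is Ni2+(aq) + Mg(s) → Ni(s) + Mg2+(aq), so Q = [Mg2+(aq)] / [Ni2+(aq)] = 0.000648 and log Q = −3.189.
E = E° − (0.0592/n)·log Q = +2.123 − (0.0592/2)(−3.189) = +2.22 V.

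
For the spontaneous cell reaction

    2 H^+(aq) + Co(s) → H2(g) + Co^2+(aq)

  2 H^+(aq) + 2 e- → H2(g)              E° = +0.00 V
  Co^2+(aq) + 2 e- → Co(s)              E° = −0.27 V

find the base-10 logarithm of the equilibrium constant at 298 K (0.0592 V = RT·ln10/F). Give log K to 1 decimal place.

The 2H⁺/H₂ couple is reduced (cathode); E°cell = +0.00 − (−0.27) = +0.27 V with n = 2.
At equilibrium E = 0, so log K = nE°cell / 0.0592 = (2)(+0.27) / 0.0592 = 9.1.

log K = 9.1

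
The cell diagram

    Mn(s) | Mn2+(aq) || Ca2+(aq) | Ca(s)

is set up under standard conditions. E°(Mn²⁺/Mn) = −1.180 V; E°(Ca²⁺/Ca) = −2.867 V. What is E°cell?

By convention the left-hand electrode in cell notation is the anode (oxidation) and the right-hand electrode is the cathode (reduction).
E°cell = E°(right) − E°(left) = −2.867 − (−1.180) = −1.687 V.
The negative sign shows that, as written, the cell would require an external voltage to drive the reaction.

−1.687 V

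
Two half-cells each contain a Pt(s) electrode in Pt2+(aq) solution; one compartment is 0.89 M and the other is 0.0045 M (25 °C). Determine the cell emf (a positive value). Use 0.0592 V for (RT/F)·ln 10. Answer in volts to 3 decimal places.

0.068 V

For a concentration cell E°cell = 0, since both electrodes use the same couple.
The compartment with the higher Pt2+(aq) concentration (0.89 M) acts as the cathode; ions are reduced there and produced at the dilute (0.0045 M) anode.
With n = 2, Ecell = −(0.0592/2)·log([dilute]/[conc]) = −(0.0592/2)·log(0.0045/0.89) = +0.068 V.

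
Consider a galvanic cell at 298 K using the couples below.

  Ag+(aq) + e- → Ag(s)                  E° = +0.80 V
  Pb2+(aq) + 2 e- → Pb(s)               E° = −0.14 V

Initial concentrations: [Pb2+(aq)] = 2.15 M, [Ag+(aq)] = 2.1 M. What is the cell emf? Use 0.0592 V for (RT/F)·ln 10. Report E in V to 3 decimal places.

Since E°(Ag⁺/Ag) > E°(Pb²⁺/Pb), Ag⁺/Ag serves as the cathode.
E°cell = E°cat − E°an = +0.80 − (−0.14) = +0.94 V; n = 2.
For the overall reaction 2 Ag+(aq) + Pb(s) → 2 Ag(s) + Pb2+(aq), Q = [Pb2+(aq)] / [Ag+(aq)]^2 = 0.488, giving log Q = −0.312.
By the Nernst equation, E = +0.94 − (0.0592/2)·(−0.312) = +0.949 V.

+0.949 V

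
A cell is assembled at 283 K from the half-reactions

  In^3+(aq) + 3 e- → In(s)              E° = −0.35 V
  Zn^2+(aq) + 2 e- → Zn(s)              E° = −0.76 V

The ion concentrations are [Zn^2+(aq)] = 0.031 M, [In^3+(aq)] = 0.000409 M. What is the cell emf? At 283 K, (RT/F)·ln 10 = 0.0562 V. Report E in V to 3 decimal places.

+0.389 V

Since E°(In³⁺/In) > E°(Zn²⁺/Zn), In³⁺/In serves as the cathode.
The standard potential is −0.35 − (−0.76) = +0.41 V and the balanced reaction transfers n = 6 electrons.
The balanced reaction is 2 In^3+(aq) + 3 Zn(s) → 2 In(s) + 3 Zn^2+(aq), so Q = [Zn^2+(aq)]^3 / [In^3+(aq)]^2 = 178 and log Q = 2.251.
E = E° − (0.0562/n)·log Q = +0.41 − (0.0562/6)(2.251) = +0.389 V.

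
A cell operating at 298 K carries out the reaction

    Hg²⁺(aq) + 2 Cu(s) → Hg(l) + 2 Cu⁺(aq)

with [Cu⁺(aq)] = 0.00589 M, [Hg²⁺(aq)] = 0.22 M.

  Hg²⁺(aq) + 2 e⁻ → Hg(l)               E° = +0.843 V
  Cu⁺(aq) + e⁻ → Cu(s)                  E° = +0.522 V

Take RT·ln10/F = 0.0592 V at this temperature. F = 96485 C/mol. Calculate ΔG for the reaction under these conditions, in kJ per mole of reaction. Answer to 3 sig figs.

The standard cell potential is +0.843 − (+0.522) = +0.321 V, with n = 2 electrons in the balanced equation.
Q = [Cu⁺(aq)]^2 / [Hg²⁺(aq)] = 0.000158, so log Q = −3.802 and E = +0.321 − (0.0592/2)(−3.802) = +0.4335 V.
Finally ΔG = −nFE = −(2)(96485 C/mol)(+0.4335 V) = −83.7 kJ/mol.

−83.7 kJ/mol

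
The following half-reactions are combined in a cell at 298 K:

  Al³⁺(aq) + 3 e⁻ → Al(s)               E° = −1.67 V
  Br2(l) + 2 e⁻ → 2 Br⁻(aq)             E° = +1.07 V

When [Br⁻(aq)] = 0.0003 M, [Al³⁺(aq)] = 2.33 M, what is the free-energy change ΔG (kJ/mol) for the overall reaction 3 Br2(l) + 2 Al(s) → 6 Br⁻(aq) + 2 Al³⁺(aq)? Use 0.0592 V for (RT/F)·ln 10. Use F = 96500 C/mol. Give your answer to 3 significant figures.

The standard cell potential is +1.07 − (−1.67) = +2.74 V, with n = 6 electrons in the balanced equation.
The reaction quotient is [Br⁻(aq)]^6·[Al³⁺(aq)]^2 = 3.96×10^−21; by Nernst, E = +2.74 − (0.0592/6)(−20.403) = +2.9413 V.
ΔG = −nFE = −(6)(96500)(+2.9413) J/mol = −1700 kJ/mol.

−1700 kJ/mol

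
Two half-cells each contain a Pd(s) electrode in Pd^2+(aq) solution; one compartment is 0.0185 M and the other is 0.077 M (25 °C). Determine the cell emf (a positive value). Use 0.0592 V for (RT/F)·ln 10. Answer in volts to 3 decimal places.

For a concentration cell E°cell = 0, since both electrodes use the same couple.
The compartment with the higher Pd^2+(aq) concentration (0.077 M) acts as the cathode; ions are reduced there and produced at the dilute (0.0185 M) anode.
With n = 2, Ecell = −(0.0592/2)·log([dilute]/[conc]) = −(0.0592/2)·log(0.0185/0.077) = +0.018 V.

0.018 V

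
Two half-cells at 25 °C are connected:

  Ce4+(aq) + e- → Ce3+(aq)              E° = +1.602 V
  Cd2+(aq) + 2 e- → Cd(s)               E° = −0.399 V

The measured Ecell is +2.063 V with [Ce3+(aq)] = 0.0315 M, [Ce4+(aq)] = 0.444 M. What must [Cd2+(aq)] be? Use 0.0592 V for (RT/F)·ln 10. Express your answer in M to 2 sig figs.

1.6 M

The Ce⁴⁺/Ce³⁺ couple has the larger reduction potential, so it is the cathode: E°cell = +1.602 − (−0.399) = +2.001 V and n = 2.
Rearranging E = E° − (0.0592/n)·log Q gives log Q = 2(+2.001 − (+2.063))/0.0592 = −2.095.
Balancing electrons gives 2 Ce4+(aq) + Cd(s) → 2 Ce3+(aq) + Cd2+(aq); thus Q = ([Ce3+(aq)]^2·[Cd2+(aq)]) / [Ce4+(aq)]^2.
Isolating [Cd2+(aq)] in Q = 10^{−2.095} yields log [Cd2+(aq)] = 0.203, i.e. 1.6 M.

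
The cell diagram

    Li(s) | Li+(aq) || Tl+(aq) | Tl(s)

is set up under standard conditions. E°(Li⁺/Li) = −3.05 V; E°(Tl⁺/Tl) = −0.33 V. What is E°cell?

+2.72 V

By convention the left-hand electrode in cell notation is the anode (oxidation) and the right-hand electrode is the cathode (reduction).
E°cell = E°(right) − E°(left) = −0.33 − (−3.05) = +2.72 V.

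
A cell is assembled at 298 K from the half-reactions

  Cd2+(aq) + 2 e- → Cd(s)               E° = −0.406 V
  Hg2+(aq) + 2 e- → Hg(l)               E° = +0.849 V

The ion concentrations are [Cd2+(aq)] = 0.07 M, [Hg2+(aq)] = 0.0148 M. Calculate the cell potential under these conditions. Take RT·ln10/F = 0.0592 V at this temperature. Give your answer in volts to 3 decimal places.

Hg²⁺/Hg is reduced (cathode, E° = +0.849 V) and Cd²⁺/Cd is oxidized (anode).
E°cell = +0.849 − (−0.406) = +1.255 V, with n = 2 electrons transferred.
Balancing gives Hg2+(aq) + Cd(s) → Hg(l) + Cd2+(aq); hence Q = [Cd2+(aq)] / [Hg2+(aq)] = 4.73 (log Q = 0.675).
E = E° − (0.0592/n)·log Q = +1.255 − (0.0592/2)(0.675) = +1.235 V.

+1.235 V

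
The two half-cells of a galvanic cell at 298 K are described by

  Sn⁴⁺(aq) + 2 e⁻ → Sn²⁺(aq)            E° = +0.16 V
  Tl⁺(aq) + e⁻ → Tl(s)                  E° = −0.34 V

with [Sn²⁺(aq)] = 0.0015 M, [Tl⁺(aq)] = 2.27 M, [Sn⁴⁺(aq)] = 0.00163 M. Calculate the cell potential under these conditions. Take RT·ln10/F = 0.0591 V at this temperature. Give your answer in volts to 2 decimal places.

Since E°(Sn⁴⁺/Sn²⁺) > E°(Tl⁺/Tl), Sn⁴⁺/Sn²⁺ serves as the cathode.
E°cell = E°cat − E°an = +0.16 − (−0.34) = +0.50 V; n = 2.
Balancing gives Sn⁴⁺(aq) + 2 Tl(s) → Sn²⁺(aq) + 2 Tl⁺(aq); hence Q = ([Sn²⁺(aq)]·[Tl⁺(aq)]^2) / [Sn⁴⁺(aq)] = 4.74 (log Q = 0.676).
E = E° − (0.0591/n)·log Q = +0.50 − (0.0591/2)(0.676) = +0.48 V.

+0.48 V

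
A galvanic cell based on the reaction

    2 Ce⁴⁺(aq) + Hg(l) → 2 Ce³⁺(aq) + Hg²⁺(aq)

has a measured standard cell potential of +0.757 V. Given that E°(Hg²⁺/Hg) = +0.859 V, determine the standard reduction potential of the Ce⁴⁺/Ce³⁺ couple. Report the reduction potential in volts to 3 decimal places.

In the reaction as written the Ce⁴⁺/Ce³⁺ couple is reduced (cathode) and Hg²⁺/Hg is oxidized (anode), so E°cell = E°(Ce⁴⁺/Ce³⁺) − E°(Hg²⁺/Hg).
E°(Ce⁴⁺/Ce³⁺) = E°cell + E°(anode) = +0.757 + (+0.859) = +1.616 V.

+1.616 V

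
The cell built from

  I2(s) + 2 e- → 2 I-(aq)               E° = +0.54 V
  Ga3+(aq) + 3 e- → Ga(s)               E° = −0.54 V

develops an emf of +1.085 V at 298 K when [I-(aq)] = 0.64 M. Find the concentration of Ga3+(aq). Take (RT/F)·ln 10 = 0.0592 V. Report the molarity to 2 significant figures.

With I₂/I⁻ at the cathode and Ga³⁺/Ga at the anode, E°cell = +0.54 − (−0.54) = +1.08 V (n = 6).
Since E = E° − (0.0592/n)·log Q, log Q = n(E° − E)/0.0592 = −0.507.
For 3 I2(s) + 2 Ga(s) → 6 I-(aq) + 2 Ga3+(aq), the reaction quotient is Q = [I-(aq)]^6·[Ga3+(aq)]^2.
Solving for the unknown gives log [Ga3+(aq)] = 0.328, so [Ga3+(aq)] ≈ 2.1 M.

2.1 M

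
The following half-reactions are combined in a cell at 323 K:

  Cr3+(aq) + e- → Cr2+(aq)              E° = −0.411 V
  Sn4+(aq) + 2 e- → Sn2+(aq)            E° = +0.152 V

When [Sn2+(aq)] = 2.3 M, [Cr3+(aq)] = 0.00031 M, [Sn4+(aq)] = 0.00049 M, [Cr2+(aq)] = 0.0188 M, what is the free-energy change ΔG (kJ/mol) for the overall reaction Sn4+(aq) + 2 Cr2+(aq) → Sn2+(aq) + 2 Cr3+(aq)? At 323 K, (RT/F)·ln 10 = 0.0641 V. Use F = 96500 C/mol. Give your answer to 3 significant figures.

E°cell = +0.152 − (−0.411) = +0.563 V; the balanced reaction transfers n = 2 electrons.
Here Q = ([Sn2+(aq)]·[Cr3+(aq)]^2) / ([Sn4+(aq)]·[Cr2+(aq)]^2) = 1.28 (log Q = 0.106), giving E = +0.563 − (0.0641/2)·(0.106) = +0.5596 V.
Then ΔG = −nFE = −2 × 96500 × +0.5596 J/mol = −108 kJ/mol.

−108 kJ/mol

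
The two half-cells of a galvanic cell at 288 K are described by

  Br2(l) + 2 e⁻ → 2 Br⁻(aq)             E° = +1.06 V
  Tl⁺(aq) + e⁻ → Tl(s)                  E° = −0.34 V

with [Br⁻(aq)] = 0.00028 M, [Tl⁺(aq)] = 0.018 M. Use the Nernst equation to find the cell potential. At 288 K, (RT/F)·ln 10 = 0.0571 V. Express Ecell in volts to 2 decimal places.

Since E°(Br₂/Br⁻) > E°(Tl⁺/Tl), Br₂/Br⁻ serves as the cathode.
E°cell = +1.06 − (−0.34) = +1.40 V, with n = 2 electrons transferred.
The balanced reaction is Br2(l) + 2 Tl(s) → 2 Br⁻(aq) + 2 Tl⁺(aq), so Q = [Br⁻(aq)]^2·[Tl⁺(aq)]^2 = 2.54×10^−11 and log Q = −10.595.
By the Nernst equation, E = +1.40 − (0.0571/2)·(−10.595) = +1.70 V.

+1.70 V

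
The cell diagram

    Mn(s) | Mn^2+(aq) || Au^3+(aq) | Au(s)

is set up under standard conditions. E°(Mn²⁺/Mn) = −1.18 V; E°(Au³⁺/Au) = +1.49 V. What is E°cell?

By convention the left-hand electrode in cell notation is the anode (oxidation) and the right-hand electrode is the cathode (reduction).
E°cell = E°(right) − E°(left) = +1.49 − (−1.18) = +2.67 V.

+2.67 V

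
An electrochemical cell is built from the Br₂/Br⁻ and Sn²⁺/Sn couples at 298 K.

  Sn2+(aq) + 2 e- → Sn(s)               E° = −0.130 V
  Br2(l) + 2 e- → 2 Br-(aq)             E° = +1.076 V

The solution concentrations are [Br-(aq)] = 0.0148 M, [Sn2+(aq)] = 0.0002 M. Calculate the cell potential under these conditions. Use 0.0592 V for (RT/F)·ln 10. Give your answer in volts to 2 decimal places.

Since E°(Br₂/Br⁻) > E°(Sn²⁺/Sn), Br₂/Br⁻ serves as the cathode.
E°cell = +1.076 − (−0.130) = +1.206 V, with n = 2 electrons transferred.
Balancing gives Br2(l) + Sn(s) → 2 Br-(aq) + Sn2+(aq); hence Q = [Br-(aq)]^2·[Sn2+(aq)] = 4.38×10^−8 (log Q = −7.358).
Applying E = E° − (RT ln10/nF)·log Q gives +1.206 − (0.0592/2)(−7.358) = +1.42 V.

+1.42 V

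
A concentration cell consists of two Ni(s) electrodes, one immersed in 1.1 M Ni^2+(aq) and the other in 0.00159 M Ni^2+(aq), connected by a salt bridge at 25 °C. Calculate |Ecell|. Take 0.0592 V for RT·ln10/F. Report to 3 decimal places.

0.084 V

For a concentration cell E°cell = 0, since both electrodes use the same couple.
The compartment with the higher Ni^2+(aq) concentration (1.1 M) acts as the cathode; ions are reduced there and produced at the dilute (0.00159 M) anode.
With n = 2, Ecell = −(0.0592/2)·log([dilute]/[conc]) = −(0.0592/2)·log(0.00159/1.1) = +0.084 V.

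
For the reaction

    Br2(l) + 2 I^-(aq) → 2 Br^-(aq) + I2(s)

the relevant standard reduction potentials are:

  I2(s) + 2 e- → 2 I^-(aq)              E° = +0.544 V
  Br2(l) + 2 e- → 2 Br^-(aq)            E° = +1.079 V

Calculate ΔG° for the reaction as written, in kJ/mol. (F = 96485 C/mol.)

In the reaction as written Br2(l) is reduced, so the Br₂/Br⁻ couple is the cathode and I₂/I⁻ is the anode.
E°cell = +1.079 − (+0.544) = +0.535 V; balancing electrons gives n = 2.
ΔG° = −nFE°cell = −(2)(96485)(+0.535) J/mol = −103 kJ/mol.

−103 kJ/mol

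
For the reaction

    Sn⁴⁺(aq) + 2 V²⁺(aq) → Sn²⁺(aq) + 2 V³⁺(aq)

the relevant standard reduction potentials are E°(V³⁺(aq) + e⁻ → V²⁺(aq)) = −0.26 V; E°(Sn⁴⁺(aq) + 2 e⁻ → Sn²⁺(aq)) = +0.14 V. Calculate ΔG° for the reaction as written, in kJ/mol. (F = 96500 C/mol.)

In the reaction as written Sn⁴⁺(aq) is reduced, so the Sn⁴⁺/Sn²⁺ couple is the cathode and V³⁺/V²⁺ is the anode.
E°cell = +0.14 − (−0.26) = +0.40 V; balancing electrons gives n = 2.
ΔG° = −nFE°cell = −(2)(96500)(+0.40) J/mol = −77.2 kJ/mol.

−77.2 kJ/mol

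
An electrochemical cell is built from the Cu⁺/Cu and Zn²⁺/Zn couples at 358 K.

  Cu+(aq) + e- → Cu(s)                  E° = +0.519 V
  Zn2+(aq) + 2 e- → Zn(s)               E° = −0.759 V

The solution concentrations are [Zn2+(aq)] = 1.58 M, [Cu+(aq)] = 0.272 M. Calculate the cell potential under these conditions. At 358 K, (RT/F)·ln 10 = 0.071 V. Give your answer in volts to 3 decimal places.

Cu⁺/Cu is reduced (cathode, E° = +0.519 V) and Zn²⁺/Zn is oxidized (anode).
The standard potential is +0.519 − (−0.759) = +1.278 V and the balanced reaction transfers n = 2 electrons.
For the overall reaction 2 Cu+(aq) + Zn(s) → 2 Cu(s) + Zn2+(aq), Q = [Zn2+(aq)] / [Cu+(aq)]^2 = 21.4, giving log Q = 1.330.
E = E° − (0.071/n)·log Q = +1.278 − (0.071/2)(1.330) = +1.231 V.

+1.231 V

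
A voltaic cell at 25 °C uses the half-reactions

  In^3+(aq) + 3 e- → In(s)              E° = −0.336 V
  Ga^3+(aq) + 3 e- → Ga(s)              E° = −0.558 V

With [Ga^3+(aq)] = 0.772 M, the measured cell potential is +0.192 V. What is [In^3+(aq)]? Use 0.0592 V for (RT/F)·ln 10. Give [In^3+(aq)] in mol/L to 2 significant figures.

With In³⁺/In at the cathode and Ga³⁺/Ga at the anode, E°cell = −0.336 − (−0.558) = +0.222 V (n = 3).
Rearranging E = E° − (0.0592/n)·log Q gives log Q = 3(+0.222 − (+0.192))/0.0592 = 1.520.
For In^3+(aq) + Ga(s) → In(s) + Ga^3+(aq), the reaction quotient is Q = [Ga^3+(aq)] / [In^3+(aq)].
Isolating [In^3+(aq)] in Q = 10^{1.520} yields log [In^3+(aq)] = −1.632, i.e. 0.023 M.

0.023 M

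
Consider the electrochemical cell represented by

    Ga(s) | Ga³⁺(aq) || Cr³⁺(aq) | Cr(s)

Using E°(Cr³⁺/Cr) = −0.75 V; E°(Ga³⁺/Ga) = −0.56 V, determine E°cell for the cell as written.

−0.19 V

By convention the left-hand electrode in cell notation is the anode (oxidation) and the right-hand electrode is the cathode (reduction).
E°cell = E°(right) − E°(left) = −0.75 − (−0.56) = −0.19 V.
The negative sign shows that, as written, the cell would require an external voltage to drive the reaction.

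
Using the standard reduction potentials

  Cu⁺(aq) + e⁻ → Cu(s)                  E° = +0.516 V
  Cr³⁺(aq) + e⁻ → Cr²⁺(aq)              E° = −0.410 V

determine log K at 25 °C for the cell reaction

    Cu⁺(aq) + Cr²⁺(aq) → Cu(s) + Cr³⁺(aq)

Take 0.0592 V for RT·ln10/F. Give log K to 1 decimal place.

log K = 15.6

The Cu⁺/Cu couple is reduced (cathode); E°cell = +0.516 − (−0.410) = +0.926 V with n = 1.
At equilibrium E = 0, so log K = nE°cell / 0.0592 = (1)(+0.926) / 0.0592 = 15.6.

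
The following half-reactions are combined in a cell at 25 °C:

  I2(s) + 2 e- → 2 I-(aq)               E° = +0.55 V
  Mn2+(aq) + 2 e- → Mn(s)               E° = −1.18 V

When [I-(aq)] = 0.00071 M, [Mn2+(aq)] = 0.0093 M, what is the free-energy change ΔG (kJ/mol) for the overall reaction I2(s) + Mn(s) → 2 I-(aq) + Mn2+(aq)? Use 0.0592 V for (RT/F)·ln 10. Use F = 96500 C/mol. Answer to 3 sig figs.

The standard cell potential is +0.55 − (−1.18) = +1.73 V, with n = 2 electrons in the balanced equation.
The reaction quotient is [I-(aq)]^2·[Mn2+(aq)] = 4.69×10^−9; by Nernst, E = +1.73 − (0.0592/2)(−8.329) = +1.9765 V.
ΔG = −nFE = −(2)(96500)(+1.9765) J/mol = −381 kJ/mol.

−381 kJ/mol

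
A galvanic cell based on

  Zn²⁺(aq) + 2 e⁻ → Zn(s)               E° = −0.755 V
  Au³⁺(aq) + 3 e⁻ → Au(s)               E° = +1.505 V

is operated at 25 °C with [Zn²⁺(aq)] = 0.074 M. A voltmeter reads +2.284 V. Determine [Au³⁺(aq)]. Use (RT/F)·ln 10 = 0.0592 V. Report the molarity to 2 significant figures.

0.33 M

With Au³⁺/Au at the cathode and Zn²⁺/Zn at the anode, E°cell = +1.505 − (−0.755) = +2.260 V (n = 6).
Since E = E° − (0.0592/n)·log Q, log Q = n(E° − E)/0.0592 = −2.432.
For 2 Au³⁺(aq) + 3 Zn(s) → 2 Au(s) + 3 Zn²⁺(aq), the reaction quotient is Q = [Zn²⁺(aq)]^3 / [Au³⁺(aq)]^2.
Isolating [Au³⁺(aq)] in Q = 10^{−2.432} yields log [Au³⁺(aq)] = −0.480, i.e. 0.33 M.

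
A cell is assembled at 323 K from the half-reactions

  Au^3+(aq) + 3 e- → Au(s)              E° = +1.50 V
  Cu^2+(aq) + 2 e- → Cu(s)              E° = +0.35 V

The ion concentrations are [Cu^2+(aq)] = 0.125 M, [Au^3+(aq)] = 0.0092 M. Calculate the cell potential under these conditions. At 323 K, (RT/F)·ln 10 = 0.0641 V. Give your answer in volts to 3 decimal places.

Au³⁺/Au is reduced (cathode, E° = +1.50 V) and Cu²⁺/Cu is oxidized (anode).
E°cell = +1.50 − (+0.35) = +1.15 V, with n = 6 electrons transferred.
The balanced reaction is 2 Au^3+(aq) + 3 Cu(s) → 2 Au(s) + 3 Cu^2+(aq), so Q = [Cu^2+(aq)]^3 / [Au^3+(aq)]^2 = 23.1 and log Q = 1.363.
Applying E = E° − (RT ln10/nF)·log Q gives +1.15 − (0.0641/6)(1.363) = +1.135 V.

+1.135 V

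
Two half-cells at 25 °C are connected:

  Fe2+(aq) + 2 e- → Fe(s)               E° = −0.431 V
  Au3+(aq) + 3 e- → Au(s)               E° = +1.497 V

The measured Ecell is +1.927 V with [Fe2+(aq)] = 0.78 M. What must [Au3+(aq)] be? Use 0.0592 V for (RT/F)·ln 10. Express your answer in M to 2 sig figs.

The Au³⁺/Au couple has the larger reduction potential, so it is the cathode: E°cell = +1.497 − (−0.431) = +1.928 V and n = 6.
Rearranging E = E° − (0.0592/n)·log Q gives log Q = 6(+1.928 − (+1.927))/0.0592 = 0.101.
The balanced reaction is 2 Au3+(aq) + 3 Fe(s) → 2 Au(s) + 3 Fe2+(aq), so Q = [Fe2+(aq)]^3 / [Au3+(aq)]^2.
Substituting the known concentrations and solving, log [Au3+(aq)] = −0.212 and [Au3+(aq)] = 0.61 M.

0.61 M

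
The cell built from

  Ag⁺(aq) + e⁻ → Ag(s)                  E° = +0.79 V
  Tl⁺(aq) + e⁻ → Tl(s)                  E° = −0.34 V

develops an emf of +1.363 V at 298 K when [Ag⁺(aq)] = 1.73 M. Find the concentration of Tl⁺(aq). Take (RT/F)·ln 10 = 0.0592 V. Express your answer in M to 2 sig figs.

0.00020 M

The Ag⁺/Ag couple has the larger reduction potential, so it is the cathode: E°cell = +0.79 − (−0.34) = +1.13 V and n = 1.
From the Nernst equation, log Q = n(E° − E)/0.0592 = 1·(+1.13 − (+1.363))/0.0592 = −3.936.
Balancing electrons gives Ag⁺(aq) + Tl(s) → Ag(s) + Tl⁺(aq); thus Q = [Tl⁺(aq)] / [Ag⁺(aq)].
Solving for the unknown gives log [Tl⁺(aq)] = −3.698, so [Tl⁺(aq)] ≈ 0.00020 M.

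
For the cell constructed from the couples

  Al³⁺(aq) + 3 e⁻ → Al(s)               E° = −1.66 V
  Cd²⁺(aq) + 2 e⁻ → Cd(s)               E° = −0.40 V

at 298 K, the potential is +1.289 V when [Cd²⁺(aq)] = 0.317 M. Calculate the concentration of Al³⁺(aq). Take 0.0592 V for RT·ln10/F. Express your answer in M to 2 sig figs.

With Cd²⁺/Cd at the cathode and Al³⁺/Al at the anode, E°cell = −0.40 − (−1.66) = +1.26 V (n = 6).
From the Nernst equation, log Q = n(E° − E)/0.0592 = 6·(+1.26 − (+1.289))/0.0592 = −2.939.
Balancing electrons gives 3 Cd²⁺(aq) + 2 Al(s) → 3 Cd(s) + 2 Al³⁺(aq); thus Q = [Al³⁺(aq)]^2 / [Cd²⁺(aq)]^3.
Isolating [Al³⁺(aq)] in Q = 10^{−2.939} yields log [Al³⁺(aq)] = −2.218, i.e. 0.0061 M.

0.0061 M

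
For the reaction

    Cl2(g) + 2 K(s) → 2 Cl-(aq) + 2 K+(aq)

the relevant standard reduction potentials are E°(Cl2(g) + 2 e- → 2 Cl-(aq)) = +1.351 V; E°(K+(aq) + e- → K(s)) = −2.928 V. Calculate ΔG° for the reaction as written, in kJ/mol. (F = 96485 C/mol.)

−826 kJ/mol

In the reaction as written Cl2(g) is reduced, so the Cl₂/Cl⁻ couple is the cathode and K⁺/K is the anode.
E°cell = +1.351 − (−2.928) = +4.279 V; balancing electrons gives n = 2.
ΔG° = −nFE°cell = −(2)(96485)(+4.279) J/mol = −826 kJ/mol.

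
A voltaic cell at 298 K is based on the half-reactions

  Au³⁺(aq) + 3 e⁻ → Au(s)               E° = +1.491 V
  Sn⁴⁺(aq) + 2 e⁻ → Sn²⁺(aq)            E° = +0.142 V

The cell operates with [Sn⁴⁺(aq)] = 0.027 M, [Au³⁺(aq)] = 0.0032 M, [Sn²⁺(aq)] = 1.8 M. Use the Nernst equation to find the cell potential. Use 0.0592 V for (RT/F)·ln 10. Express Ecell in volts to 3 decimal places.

Au³⁺/Au is reduced (cathode, E° = +1.491 V) and Sn⁴⁺/Sn²⁺ is oxidized (anode).
E°cell = E°cat − E°an = +1.491 − (+0.142) = +1.349 V; n = 6.
For the overall reaction 2 Au³⁺(aq) + 3 Sn²⁺(aq) → 2 Au(s) + 3 Sn⁴⁺(aq), Q = [Sn⁴⁺(aq)]^3 / ([Au³⁺(aq)]^2·[Sn²⁺(aq)]^3) = 0.33, giving log Q = −0.482.
Applying E = E° − (RT ln10/nF)·log Q gives +1.349 − (0.0592/6)(−0.482) = +1.354 V.

+1.354 V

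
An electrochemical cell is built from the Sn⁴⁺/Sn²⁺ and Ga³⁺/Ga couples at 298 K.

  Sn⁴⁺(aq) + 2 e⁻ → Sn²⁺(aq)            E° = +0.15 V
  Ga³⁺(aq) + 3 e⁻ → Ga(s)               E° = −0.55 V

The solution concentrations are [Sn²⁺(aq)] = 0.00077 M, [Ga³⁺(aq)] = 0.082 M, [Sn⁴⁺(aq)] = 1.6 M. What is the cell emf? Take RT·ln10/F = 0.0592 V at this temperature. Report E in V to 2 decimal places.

+0.82 V

Sn⁴⁺/Sn²⁺ is reduced (cathode, E° = +0.15 V) and Ga³⁺/Ga is oxidized (anode).
E°cell = +0.15 − (−0.55) = +0.70 V, with n = 6 electrons transferred.
The balanced reaction is 3 Sn⁴⁺(aq) + 2 Ga(s) → 3 Sn²⁺(aq) + 2 Ga³⁺(aq), so Q = ([Sn²⁺(aq)]^3·[Ga³⁺(aq)]^2) / [Sn⁴⁺(aq)]^3 = 7.49×10^−13 and log Q = −12.125.
Applying E = E° − (RT ln10/nF)·log Q gives +0.70 − (0.0592/6)(−12.125) = +0.82 V.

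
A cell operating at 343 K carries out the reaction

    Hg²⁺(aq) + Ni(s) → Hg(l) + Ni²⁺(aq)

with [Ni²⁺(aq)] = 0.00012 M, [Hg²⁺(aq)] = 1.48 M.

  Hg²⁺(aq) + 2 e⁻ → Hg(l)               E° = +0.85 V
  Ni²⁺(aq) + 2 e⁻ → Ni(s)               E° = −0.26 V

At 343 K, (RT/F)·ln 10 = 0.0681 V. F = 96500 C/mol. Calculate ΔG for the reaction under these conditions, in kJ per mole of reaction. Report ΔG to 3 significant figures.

E°cell = +0.85 − (−0.26) = +1.11 V; the balanced reaction transfers n = 2 electrons.
Q = [Ni²⁺(aq)] / [Hg²⁺(aq)] = 8.11×10^−5, so log Q = −4.091 and E = +1.11 − (0.0681/2)(−4.091) = +1.2493 V.
Finally ΔG = −nFE = −(2)(96500 C/mol)(+1.2493 V) = −241 kJ/mol.

−241 kJ/mol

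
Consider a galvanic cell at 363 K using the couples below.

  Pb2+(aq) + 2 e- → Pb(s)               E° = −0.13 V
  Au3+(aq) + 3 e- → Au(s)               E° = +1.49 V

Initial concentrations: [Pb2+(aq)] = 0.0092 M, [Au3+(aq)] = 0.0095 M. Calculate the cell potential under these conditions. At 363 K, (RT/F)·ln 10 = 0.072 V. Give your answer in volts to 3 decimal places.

+1.645 V

Au³⁺/Au is reduced (cathode, E° = +1.49 V) and Pb²⁺/Pb is oxidized (anode).
E°cell = +1.49 − (−0.13) = +1.62 V, with n = 6 electrons transferred.
Balancing gives 2 Au3+(aq) + 3 Pb(s) → 2 Au(s) + 3 Pb2+(aq); hence Q = [Pb2+(aq)]^3 / [Au3+(aq)]^2 = 0.00863 (log Q = −2.064).
By the Nernst equation, E = +1.62 − (0.072/6)·(−2.064) = +1.645 V.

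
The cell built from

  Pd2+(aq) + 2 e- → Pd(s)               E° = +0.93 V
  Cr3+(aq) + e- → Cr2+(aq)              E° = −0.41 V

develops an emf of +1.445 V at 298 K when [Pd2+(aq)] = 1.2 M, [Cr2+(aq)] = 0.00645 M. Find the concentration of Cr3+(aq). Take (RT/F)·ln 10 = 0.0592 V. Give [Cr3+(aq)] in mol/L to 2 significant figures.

Pd²⁺/Pd is the cathode (higher E°); E°cell = +0.93 − (−0.41) = +1.34 V with n = 2.
From the Nernst equation, log Q = n(E° − E)/0.0592 = 2·(+1.34 − (+1.445))/0.0592 = −3.547.
The balanced reaction is Pd2+(aq) + 2 Cr2+(aq) → Pd(s) + 2 Cr3+(aq), so Q = [Cr3+(aq)]^2 / ([Pd2+(aq)]·[Cr2+(aq)]^2).
Substituting the known concentrations and solving, log [Cr3+(aq)] = −3.924 and [Cr3+(aq)] = 0.00012 M.

0.00012 M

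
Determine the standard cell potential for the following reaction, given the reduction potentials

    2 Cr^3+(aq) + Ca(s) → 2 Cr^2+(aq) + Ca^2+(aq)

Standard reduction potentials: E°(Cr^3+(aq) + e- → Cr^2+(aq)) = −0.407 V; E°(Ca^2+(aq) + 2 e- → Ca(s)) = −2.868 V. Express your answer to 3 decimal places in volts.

+2.461 V

In the reaction as written, Cr^3+(aq) is reduced (cathode) and Ca^2+(aq) is produced by oxidation at the anode.
E°cell = E°(cathode) − E°(anode) = −0.407 − (−2.868) = +2.461 V.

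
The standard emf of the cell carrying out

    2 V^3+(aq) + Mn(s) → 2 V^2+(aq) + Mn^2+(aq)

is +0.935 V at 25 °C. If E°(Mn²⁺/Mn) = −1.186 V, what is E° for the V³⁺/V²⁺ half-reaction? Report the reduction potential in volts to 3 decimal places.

In the reaction as written the V³⁺/V²⁺ couple is reduced (cathode) and Mn²⁺/Mn is oxidized (anode), so E°cell = E°(V³⁺/V²⁺) − E°(Mn²⁺/Mn).
E°(V³⁺/V²⁺) = E°cell + E°(anode) = +0.935 + (−1.186) = −0.251 V.

−0.251 V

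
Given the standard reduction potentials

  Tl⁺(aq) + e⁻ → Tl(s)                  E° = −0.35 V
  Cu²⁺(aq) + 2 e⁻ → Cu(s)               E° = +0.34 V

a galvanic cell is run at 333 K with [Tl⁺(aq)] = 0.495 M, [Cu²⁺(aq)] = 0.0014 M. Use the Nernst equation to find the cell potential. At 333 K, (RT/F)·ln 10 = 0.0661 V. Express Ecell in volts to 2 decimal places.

+0.62 V

Cu²⁺/Cu is reduced (cathode, E° = +0.34 V) and Tl⁺/Tl is oxidized (anode).
E°cell = +0.34 − (−0.35) = +0.69 V, with n = 2 electrons transferred.
The balanced reaction is Cu²⁺(aq) + 2 Tl(s) → Cu(s) + 2 Tl⁺(aq), so Q = [Tl⁺(aq)]^2 / [Cu²⁺(aq)] = 175 and log Q = 2.243.
Applying E = E° − (RT ln10/nF)·log Q gives +0.69 − (0.0661/2)(2.243) = +0.62 V.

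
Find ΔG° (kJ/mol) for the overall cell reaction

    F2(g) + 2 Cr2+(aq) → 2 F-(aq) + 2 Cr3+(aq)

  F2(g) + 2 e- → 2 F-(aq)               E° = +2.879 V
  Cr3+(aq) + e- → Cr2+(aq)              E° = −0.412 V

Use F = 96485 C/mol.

−635 kJ/mol

In the reaction as written F2(g) is reduced, so the F₂/F⁻ couple is the cathode and Cr³⁺/Cr²⁺ is the anode.
E°cell = +2.879 − (−0.412) = +3.291 V; balancing electrons gives n = 2.
ΔG° = −nFE°cell = −(2)(96485)(+3.291) J/mol = −635 kJ/mol.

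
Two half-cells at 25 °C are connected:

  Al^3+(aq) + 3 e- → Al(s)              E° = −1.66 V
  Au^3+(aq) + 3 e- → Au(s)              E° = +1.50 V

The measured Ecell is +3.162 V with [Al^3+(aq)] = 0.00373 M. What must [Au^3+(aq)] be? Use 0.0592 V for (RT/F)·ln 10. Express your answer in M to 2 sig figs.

0.0047 M

Au³⁺/Au is the cathode (higher E°); E°cell = +1.50 − (−1.66) = +3.16 V with n = 3.
From the Nernst equation, log Q = n(E° − E)/0.0592 = 3·(+3.16 − (+3.162))/0.0592 = −0.101.
The balanced reaction is Au^3+(aq) + Al(s) → Au(s) + Al^3+(aq), so Q = [Al^3+(aq)] / [Au^3+(aq)].
Substituting the known concentrations and solving, log [Au^3+(aq)] = −2.327 and [Au^3+(aq)] = 0.0047 M.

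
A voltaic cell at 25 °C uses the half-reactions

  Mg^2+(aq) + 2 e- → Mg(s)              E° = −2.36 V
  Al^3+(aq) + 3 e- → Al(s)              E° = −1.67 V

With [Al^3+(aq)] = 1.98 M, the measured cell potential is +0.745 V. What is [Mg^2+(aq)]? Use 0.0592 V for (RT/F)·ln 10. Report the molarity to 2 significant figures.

Al³⁺/Al is the cathode (higher E°); E°cell = −1.67 − (−2.36) = +0.69 V with n = 6.
From the Nernst equation, log Q = n(E° − E)/0.0592 = 6·(+0.69 − (+0.745))/0.0592 = −5.574.
For 2 Al^3+(aq) + 3 Mg(s) → 2 Al(s) + 3 Mg^2+(aq), the reaction quotient is Q = [Mg^2+(aq)]^3 / [Al^3+(aq)]^2.
Isolating [Mg^2+(aq)] in Q = 10^{−5.574} yields log [Mg^2+(aq)] = −1.660, i.e. 0.022 M.

0.022 M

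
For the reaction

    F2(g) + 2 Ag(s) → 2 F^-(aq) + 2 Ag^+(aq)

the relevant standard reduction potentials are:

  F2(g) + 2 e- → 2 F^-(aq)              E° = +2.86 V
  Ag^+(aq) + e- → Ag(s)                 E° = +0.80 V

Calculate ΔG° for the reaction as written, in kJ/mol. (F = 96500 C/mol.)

−398 kJ/mol

In the reaction as written F2(g) is reduced, so the F₂/F⁻ couple is the cathode and Ag⁺/Ag is the anode.
E°cell = +2.86 − (+0.80) = +2.06 V; balancing electrons gives n = 2.
ΔG° = −nFE°cell = −(2)(96500)(+2.06) J/mol = −398 kJ/mol.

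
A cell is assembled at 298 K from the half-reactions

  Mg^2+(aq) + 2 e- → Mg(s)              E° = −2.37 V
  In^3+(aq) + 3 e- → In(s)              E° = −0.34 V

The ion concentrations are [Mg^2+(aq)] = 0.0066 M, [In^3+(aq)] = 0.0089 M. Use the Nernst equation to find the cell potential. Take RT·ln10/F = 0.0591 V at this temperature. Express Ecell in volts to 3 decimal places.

The In³⁺/In couple has the more positive E°, so it is the cathode; Mg²⁺/Mg is the anode.
E°cell = −0.34 − (−2.37) = +2.03 V, with n = 6 electrons transferred.
For the overall reaction 2 In^3+(aq) + 3 Mg(s) → 2 In(s) + 3 Mg^2+(aq), Q = [Mg^2+(aq)]^3 / [In^3+(aq)]^2 = 0.00363, giving log Q = −2.440.
E = E° − (0.0591/n)·log Q = +2.03 − (0.0591/6)(−2.440) = +2.054 V.

+2.054 V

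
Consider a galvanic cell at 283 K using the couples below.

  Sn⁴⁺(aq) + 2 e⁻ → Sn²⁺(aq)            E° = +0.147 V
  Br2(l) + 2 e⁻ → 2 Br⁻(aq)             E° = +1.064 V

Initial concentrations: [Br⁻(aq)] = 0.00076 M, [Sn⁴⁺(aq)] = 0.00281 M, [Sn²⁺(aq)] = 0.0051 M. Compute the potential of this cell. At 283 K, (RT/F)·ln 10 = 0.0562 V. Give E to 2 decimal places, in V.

Since E°(Br₂/Br⁻) > E°(Sn⁴⁺/Sn²⁺), Br₂/Br⁻ serves as the cathode.
The standard potential is +1.064 − (+0.147) = +0.917 V and the balanced reaction transfers n = 2 electrons.
Balancing gives Br2(l) + Sn²⁺(aq) → 2 Br⁻(aq) + Sn⁴⁺(aq); hence Q = ([Br⁻(aq)]^2·[Sn⁴⁺(aq)]) / [Sn²⁺(aq)] = 3.18×10^−7 (log Q = −6.497).
E = E° − (0.0562/n)·log Q = +0.917 − (0.0562/2)(−6.497) = +1.10 V.

+1.10 V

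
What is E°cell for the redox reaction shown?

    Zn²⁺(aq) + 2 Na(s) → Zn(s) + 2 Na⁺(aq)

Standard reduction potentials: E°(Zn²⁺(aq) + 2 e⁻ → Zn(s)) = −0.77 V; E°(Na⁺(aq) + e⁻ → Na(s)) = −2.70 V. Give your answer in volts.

In the reaction as written, Zn²⁺(aq) is reduced (cathode) and Na⁺(aq) is produced by oxidation at the anode.
E°cell = E°(cathode) − E°(anode) = −0.77 − (−2.70) = +1.93 V.
The positive value indicates the reaction is spontaneous as written.

+1.93 V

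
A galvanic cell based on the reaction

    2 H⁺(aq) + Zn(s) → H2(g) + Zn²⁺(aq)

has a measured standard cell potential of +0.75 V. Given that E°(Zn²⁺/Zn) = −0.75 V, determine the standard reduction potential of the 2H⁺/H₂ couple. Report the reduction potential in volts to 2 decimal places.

In the reaction as written the 2H⁺/H₂ couple is reduced (cathode) and Zn²⁺/Zn is oxidized (anode), so E°cell = E°(2H⁺/H₂) − E°(Zn²⁺/Zn).
E°(2H⁺/H₂) = E°cell + E°(anode) = +0.75 + (−0.75) = +0.00 V.

+0.00 V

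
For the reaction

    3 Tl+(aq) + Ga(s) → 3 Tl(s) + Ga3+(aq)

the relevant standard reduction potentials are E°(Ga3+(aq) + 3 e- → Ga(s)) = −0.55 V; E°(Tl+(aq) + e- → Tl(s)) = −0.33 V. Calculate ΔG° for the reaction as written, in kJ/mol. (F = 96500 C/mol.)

In the reaction as written Tl+(aq) is reduced, so the Tl⁺/Tl couple is the cathode and Ga³⁺/Ga is the anode.
E°cell = −0.33 − (−0.55) = +0.22 V; balancing electrons gives n = 3.
ΔG° = −nFE°cell = −(3)(96500)(+0.22) J/mol = −63.7 kJ/mol.

−63.7 kJ/mol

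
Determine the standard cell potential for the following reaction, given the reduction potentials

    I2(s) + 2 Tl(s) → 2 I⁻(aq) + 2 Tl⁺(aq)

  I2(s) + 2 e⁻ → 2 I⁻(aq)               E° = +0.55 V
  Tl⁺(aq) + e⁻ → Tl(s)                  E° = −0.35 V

+0.90 V

In the reaction as written, I2(s) is reduced (cathode) and Tl⁺(aq) is produced by oxidation at the anode.
E°cell = E°(cathode) − E°(anode) = +0.55 − (−0.35) = +0.90 V.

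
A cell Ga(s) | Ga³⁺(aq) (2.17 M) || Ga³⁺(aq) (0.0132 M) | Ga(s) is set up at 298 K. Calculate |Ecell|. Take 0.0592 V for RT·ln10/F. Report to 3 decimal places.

0.044 V

For a concentration cell E°cell = 0, since both electrodes use the same couple.
The compartment with the higher Ga³⁺(aq) concentration (2.17 M) acts as the cathode; ions are reduced there and produced at the dilute (0.0132 M) anode.
With n = 3, Ecell = −(0.0592/3)·log([dilute]/[conc]) = −(0.0592/3)·log(0.0132/2.17) = +0.044 V.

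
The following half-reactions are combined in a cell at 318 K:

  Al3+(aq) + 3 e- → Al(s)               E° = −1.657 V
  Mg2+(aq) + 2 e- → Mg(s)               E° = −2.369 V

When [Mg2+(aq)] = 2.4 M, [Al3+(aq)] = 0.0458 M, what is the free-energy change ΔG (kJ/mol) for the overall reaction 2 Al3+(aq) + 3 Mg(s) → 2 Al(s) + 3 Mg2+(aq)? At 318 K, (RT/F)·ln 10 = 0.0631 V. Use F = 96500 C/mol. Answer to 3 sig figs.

With Al³⁺/Al reduced at the cathode, E°cell = −1.657 − (−2.369) = +0.712 V and n = 6.
Q = [Mg2+(aq)]^3 / [Al3+(aq)]^2 = 6.59×10^3, so log Q = 3.819 and E = +0.712 − (0.0631/6)(3.819) = +0.6718 V.
Finally ΔG = −nFE = −(6)(96500 C/mol)(+0.6718 V) = −389 kJ/mol.

−389 kJ/mol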